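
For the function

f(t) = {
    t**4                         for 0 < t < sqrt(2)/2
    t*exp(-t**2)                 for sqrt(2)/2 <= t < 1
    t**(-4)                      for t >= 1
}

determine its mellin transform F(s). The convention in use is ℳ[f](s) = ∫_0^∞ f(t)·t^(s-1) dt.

back out the shared t-power: t**3 on [0, sqrt(2)/2); exp(-t**2) on [sqrt(2)/2, 1); t**(-5) on [1, ∞)
reversing the power substitution: t**(3/2) on [0, 1/2); exp(-t) on [1/2, 1); t**(-5/2) on [1, ∞)
linearity at sqrt(2)/2, 1 turns ℳ[f](s) into 3 summed integrals
over [0, sqrt(2)/2), the kernel integral of t**4 enters the sum
on [sqrt(2)/2, 1) integrate f = t*exp(-t**2) against the kernel
piece [1, ∞): integrate t**(-4) against the kernel

(2*s**2*uppergamma(s/2 + 1/2, 1/2) - 2*s**2*uppergamma(s/2 + 1/2, 1) - 4*s - 32*uppergamma(s/2 + 1/2, 1/2) + 32*uppergamma(s/2 + 1/2, 1) - 16 + s/2**(s/2) - 4/2**(s/2))/(4*(s**2 - 16))
  -4 < Re(s) < 4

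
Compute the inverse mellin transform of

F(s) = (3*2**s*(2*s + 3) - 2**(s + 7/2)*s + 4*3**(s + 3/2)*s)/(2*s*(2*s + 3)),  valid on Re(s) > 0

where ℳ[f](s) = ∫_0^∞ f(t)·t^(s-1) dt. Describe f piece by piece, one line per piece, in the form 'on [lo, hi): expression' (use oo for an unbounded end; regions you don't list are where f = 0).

on [0, 2): 3/2
on [2, 3): t**(3/2)

linearity at 2 turns ℳ[f](s) into 2 summed integrals
the [0, 2) slice contributes ∫ 3/2·t^(s-1) dt
for t in [2, 3): the term is ∫ t**(3/2)·t^(s-1)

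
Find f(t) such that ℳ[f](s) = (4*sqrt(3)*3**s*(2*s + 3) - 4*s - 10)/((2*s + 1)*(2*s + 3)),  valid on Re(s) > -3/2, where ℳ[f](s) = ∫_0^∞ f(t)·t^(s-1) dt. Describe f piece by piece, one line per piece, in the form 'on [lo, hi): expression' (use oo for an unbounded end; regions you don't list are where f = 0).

treat the 2 regions marked off by 1 separately and sum
for t in [0, 1): the term is ∫ t**(3/2)·t^(s-1)
segment [1, 3) carries 2*sqrt(t); integrate it

on [0, 1): t**(3/2)
on [1, 3): 2*sqrt(t)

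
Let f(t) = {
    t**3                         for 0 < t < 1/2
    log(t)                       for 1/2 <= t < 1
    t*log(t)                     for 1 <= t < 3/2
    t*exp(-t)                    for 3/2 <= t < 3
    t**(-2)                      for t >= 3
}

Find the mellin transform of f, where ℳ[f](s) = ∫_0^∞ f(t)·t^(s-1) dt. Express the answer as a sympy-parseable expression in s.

peel off the shared t-power: t**2 on [0, 1/2); log(t)/t on [1/2, 1); log(t) on [1, 3/2); …
split f at 1/2, 1, 3/2, 3: ℳ[f](s) collects 5 kernel integrals
piece [0, 1/2): integrate t**3 against the kernel
segment 1/2 to 1 holds log(t); add its integral
between 1 and 3/2 the integrand is t*log(t)·t^(s-1)
for t in [3/2, 3): the term is ∫ t*exp(-t)·t^(s-1)
the [3, ∞) slice contributes ∫ t**(-2)·t^(s-1) dt

(72*2**s*(s - 2)*(s + 1)**2*(s + 3)*(2*s - (s + 1)**2 + 1)*uppergamma(s + 1, 3/2) - 72*2**s*(s - 2)*(s + 1)**2*(s + 3)*(2*s - (s + 1)**2 + 1)*uppergamma(s + 1, 3) + 72*2**s*(s - 2)*(s + 1)**2*(s + 3) + 72*2**s*(s - 2)*(s + 3)*(2*s - (s + 1)**2 + 1) + 3**s*(s - 2)*(s + 1)*(s + 3)*(-108*log(2) + 108*log(3))*(2*s - (s + 1)**2 + 1) - 108*3**s*(s - 2)*(s + 3)*(2*s - (s + 1)**2 + 1) - 8*6**s*(s + 1)**2*(s + 3)*(2*s - (s + 1)**2 + 1) - 72*(s - 2)*(s + 1)**3*(s + 3)*log(2) - 72*(s - 2)*(s + 1)**2*(s + 3) + 72*(s - 2)*(s + 1)**2*(s + 3)*log(2) + 9*(s - 2)*(s + 1)**2*(2*s - (s + 1)**2 + 1))/(72*2**s*(s - 2)*(s + 1)**2*(s + 3)*(2*s - (s + 1)**2 + 1))
  -3 < Re(s) < 2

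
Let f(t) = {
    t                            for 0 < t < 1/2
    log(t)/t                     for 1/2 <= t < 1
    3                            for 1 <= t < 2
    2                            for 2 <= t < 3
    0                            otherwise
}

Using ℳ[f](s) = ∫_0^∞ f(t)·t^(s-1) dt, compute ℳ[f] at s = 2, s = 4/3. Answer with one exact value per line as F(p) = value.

the 4 pieces separated at 1/2, 1, 2 each add one integral
between 0 and 1/2 the integrand is t·t^(s-1)
on [1/2, 1): add ∫ log(t)/t·t^(s-1) dt
segment [1, 2) carries 3; integrate it
on [2, 3): add ∫ 2·t^(s-1) dt

F(2) = log(2)/2 + 217/24
F(4/3) = -45/4 + 3*2**(2/3)*log(2)/2 + 3*2**(1/3)/2 + 9*3**(1/3)/2 + 255*2**(2/3)/56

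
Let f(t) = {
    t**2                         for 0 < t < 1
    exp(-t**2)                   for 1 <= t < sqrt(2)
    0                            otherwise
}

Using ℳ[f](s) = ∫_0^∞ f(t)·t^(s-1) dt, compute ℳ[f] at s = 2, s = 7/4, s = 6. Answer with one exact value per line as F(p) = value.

reversing the power substitution: t on [0, 1); exp(-t) on [1, 2)
cuts at 1: linearity sums the 2 kernel integrals
over [0, 1), the kernel integral of t**2 enters the sum
the [1, sqrt(2)) slice contributes ∫ exp(-t**2)·t^(s-1) dt

F(2) = (-2 + 2*E + exp(2))*exp(-2)/4
F(7/4) = -uppergamma(7/8, 2)/2 + uppergamma(7/8, 1)/2 + 4/15
F(6) = (-40 + exp(2) + 20*E)*exp(-2)/8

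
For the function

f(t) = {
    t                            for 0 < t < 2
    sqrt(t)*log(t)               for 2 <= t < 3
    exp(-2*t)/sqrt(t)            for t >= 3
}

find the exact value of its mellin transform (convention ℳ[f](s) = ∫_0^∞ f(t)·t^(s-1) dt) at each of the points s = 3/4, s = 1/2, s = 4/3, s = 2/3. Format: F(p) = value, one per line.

strip the shared t-power: sqrt(t) on [0, 2); log(t) on [2, 3); exp(-2*t)/t on [3, ∞)
remove the shared t-power first: t**(3/2) on [0, 2); t*log(t) on [2, 3); exp(-2*t) on [3, ∞)
breakpoints 2, 3: one integral from each of the 3 segments
segment [0, 2) carries t; integrate it
over [2, 3), the kernel integral of sqrt(t)*log(t) enters the sum
for t in [3, ∞): the term is ∫ exp(-2*t)/sqrt(t)·t^(s-1)

F(3/4) = -48*3**(1/4)/25 - 8*2**(1/4)*log(2)/5 + 2**(3/4)*uppergamma(1/4, 6)/2 + 32*2**(1/4)/25 + 8*2**(3/4)/7 + 12*3**(1/4)*log(3)/5
F(1/2) = -1 - Ei(-6) + 4*sqrt(2)/3 + log(27/4)
F(4/3) = -108*3**(5/6)/121 - 12*2**(5/6)*log(2)/11 + 2**(1/6)*uppergamma(5/6, 6)/2 + 72*2**(5/6)/121 + 12*2**(1/3)/7 + 18*3**(5/6)*log(3)/11
F(2/3) = -108*3**(1/6)/49 - 12*2**(1/6)*log(2)/7 + 2**(5/6)*uppergamma(1/6, 6)/2 + 72*2**(1/6)/49 + 6*2**(2/3)/5 + 18*3**(1/6)*log(3)/7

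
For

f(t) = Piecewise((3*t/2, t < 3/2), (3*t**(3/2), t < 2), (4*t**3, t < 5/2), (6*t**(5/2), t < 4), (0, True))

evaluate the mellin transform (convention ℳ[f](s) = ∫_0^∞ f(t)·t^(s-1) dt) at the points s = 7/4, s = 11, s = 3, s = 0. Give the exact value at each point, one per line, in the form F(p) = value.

F(7/4) = -1875*2**(3/4)*5**(1/4)/68 - 256*2**(3/4)/19 - 81*2**(3/4)*3**(1/4)/52 + 27*2**(1/4)*3**(3/4)/44 + 96*2**(1/4)/13 + 625*2**(1/4)*5**(3/4)/38 + 6144*sqrt(2)/17
F(11) = -1220703125*sqrt(10)/36864 - 1594323*sqrt(6)/102400 + 24576*sqrt(2)/25 + 123355398677779/2064384
F(3) = -9375*sqrt(10)/176 - 27*sqrt(6)/16 + 32*sqrt(2)/3 + 3317493/1408
F(0) = -15*sqrt(10)/2 - 3*sqrt(6)/2 + 4*sqrt(2) + 5353/60

slice at 3/2, 2, 5/2, transform all 4 pieces, and sum them
∫ over [0, 3/2) of 3*t/2·t^(s-1) joins the sum
segment 3/2 to 2 holds 3*t**(3/2); add its integral
∫ 4*t**3·t^(s-1) over [2, 5/2)
between 5/2 and 4 the integrand is 6*t**(5/2)·t^(s-1)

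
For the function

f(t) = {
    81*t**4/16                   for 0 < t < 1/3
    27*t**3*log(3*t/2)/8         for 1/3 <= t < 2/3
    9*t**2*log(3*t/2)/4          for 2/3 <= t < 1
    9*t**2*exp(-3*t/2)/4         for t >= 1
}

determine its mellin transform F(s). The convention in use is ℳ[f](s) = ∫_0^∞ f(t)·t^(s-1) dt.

(16*2**s*(s + 2)**2*(s + 4)*(2*s + (s + 2)**2 + 5)*uppergamma(s + 2, 3/2) - 16*2**s*(s + 2)**2*(s + 4) + 16*2**s*(s + 4)*(2*s + (s + 2)**2 + 5) + 3**s*(s + 2)*(s + 4)*(-36*log(2) + 36*log(3))*(2*s + (s + 2)**2 + 5) - 36*3**s*(s + 4)*(2*s + (s + 2)**2 + 5) + (s + 2)**3*(s + 4)*log(4) + (s + 2)**2*(s + 4)*log(4) + 2*(s + 2)**2*(s + 4) + (s + 2)**2*(2*s + (s + 2)**2 + 5))/(16*3**s*(s + 2)**2*(s + 4)*(2*s + (s + 2)**2 + 5))
  Re(s) > -4

back out the common scale on t: t**4 on [0, 1/2); t**3*log(t) on [1/2, 1); t**2*log(t) on [1, 3/2); …
invert the shared t-power to get t**2 on [0, 1/2); t*log(t) on [1/2, 1); log(t) on [1, 3/2); …
treat the 4 regions marked off by 1/3, 2/3, 1 separately and sum
between 0 and 1/3 the integrand is 81*t**4/16·t^(s-1)
∫ 27*t**3*log(3*t/2)/8·t^(s-1) over [1/3, 2/3)
[2/3, 1) adds the kernel integral of 9*t**2*log(3*t/2)/4
between 1 and ∞ the integrand is 9*t**2*exp(-3*t/2)/4·t^(s-1)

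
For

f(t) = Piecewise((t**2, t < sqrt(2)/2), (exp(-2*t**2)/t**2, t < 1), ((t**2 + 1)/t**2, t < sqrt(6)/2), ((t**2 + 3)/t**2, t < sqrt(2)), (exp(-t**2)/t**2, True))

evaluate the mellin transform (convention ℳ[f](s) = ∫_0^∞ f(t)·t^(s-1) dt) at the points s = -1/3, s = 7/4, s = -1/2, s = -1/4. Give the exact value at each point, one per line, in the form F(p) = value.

strip the power substitution: t on [0, 1/2); exp(-2*t)/t on [1/2, 1); (t + 1)/t on [1, 3/2); …
reversing the shared t-power: t**2 on [0, 1/2); exp(-2*t) on [1/2, 1); t + 1 on [1, 3/2); …
the 5 pieces separated at sqrt(2)/2, 1, sqrt(6)/2, sqrt(2) each add one integral
piece [0, sqrt(2)/2): integrate t**2 against the kernel
on [sqrt(2)/2, 1) integrate f = exp(-2*t**2)/t**2 against the kernel
on [1, sqrt(6)/2) integrate f = (t**2 + 1)/t**2 against the kernel
∫ (t**2 + 3)/t**2·t^(s-1) over [sqrt(6)/2, sqrt(2))
∫ exp(-t**2)/t**2·t^(s-1) over [sqrt(2), ∞)

F(-1/3) = 2**(1/6)*(-765*2**(2/3) - 420*uppergamma(-7/6, 2) + 105*2**(5/6)*uppergamma(-7/6, 2) + 420*uppergamma(-7/6, 1) + 126 + 80*3**(5/6) + 720*2**(5/6))/420
F(7/4) = 2**(1/8)*(-2280*2**(3/4) - 210*uppergamma(-1/8, 2) + 105*2**(7/8)*uppergamma(-1/8, 2) + 28 + 210*uppergamma(-1/8, 1) + 720*2**(7/8) + 1120*3**(7/8))/420
F(-1/2) = 2**(1/4)*(-234*sqrt(2) - 180*uppergamma(-5/4, 2) + 45*2**(3/4)*uppergamma(-5/4, 2) + 180*uppergamma(-5/4, 1) + 60 + 32*3**(3/4) + 216*2**(3/4))/180
F(-1/4) = 2**(1/8)*(-5292*2**(3/4) - 2268*uppergamma(-9/8, 2) + 567*2**(7/8)*uppergamma(-9/8, 2) + 2268*uppergamma(-9/8, 1) + 648 + 448*3**(7/8) + 5040*2**(7/8))/2268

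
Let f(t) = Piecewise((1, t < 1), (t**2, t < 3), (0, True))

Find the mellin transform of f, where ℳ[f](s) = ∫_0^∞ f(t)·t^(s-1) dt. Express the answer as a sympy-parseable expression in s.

(3**(s + 2)*s + 2)/(s*(s + 2))
  Re(s) > 0

treat the 2 regions marked off by 1 separately and sum
over [0, 1), the kernel integral of 1 enters the sum
∫ over [1, 3) of t**2·t^(s-1) joins the sum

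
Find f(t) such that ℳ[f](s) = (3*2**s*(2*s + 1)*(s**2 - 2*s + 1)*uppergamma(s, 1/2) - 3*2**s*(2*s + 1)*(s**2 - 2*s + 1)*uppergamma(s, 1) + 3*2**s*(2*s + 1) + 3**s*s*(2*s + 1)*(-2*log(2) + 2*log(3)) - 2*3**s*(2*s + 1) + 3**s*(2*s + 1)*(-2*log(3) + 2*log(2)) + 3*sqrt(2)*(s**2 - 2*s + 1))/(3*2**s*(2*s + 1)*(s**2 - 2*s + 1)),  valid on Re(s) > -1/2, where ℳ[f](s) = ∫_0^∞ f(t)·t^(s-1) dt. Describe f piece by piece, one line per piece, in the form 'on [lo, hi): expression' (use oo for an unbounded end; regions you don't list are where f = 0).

along the cuts 1/2, 1, ℳ[f](s) splits into 3 integrals
on [0, 1/2) integrate f = sqrt(t) against the kernel
piece [1/2, 1): integrate exp(-t) against the kernel
[1, 3/2) adds the kernel integral of log(t)/t

on [0, 1/2): sqrt(t)
on [1/2, 1): exp(-t)
on [1, 3/2): log(t)/t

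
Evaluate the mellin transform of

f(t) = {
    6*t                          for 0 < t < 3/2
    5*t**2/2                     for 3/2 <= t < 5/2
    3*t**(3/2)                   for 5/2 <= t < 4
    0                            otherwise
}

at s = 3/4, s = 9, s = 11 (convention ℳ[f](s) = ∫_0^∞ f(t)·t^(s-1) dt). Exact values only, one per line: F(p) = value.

treat the 3 regions marked off by 3/2, 5/2 separately and sum
piece [0, 3/2): integrate 6*t against the kernel
between 3/2 and 5/2 the integrand is 5*t**2/2·t^(s-1)
piece [5/2, 4): integrate 3*t**(3/2) against the kernel

F(3/4) = -25*2**(3/4)*5**(1/4)/6 + 477*2**(1/4)*3**(3/4)/308 + 125*2**(1/4)*5**(3/4)/44 + 64*sqrt(2)/3
F(9) = 476730643773/788480 - 9765625*sqrt(10)/7168
F(11) = 10758421880041/1331200 - 29296875*sqrt(10)/4096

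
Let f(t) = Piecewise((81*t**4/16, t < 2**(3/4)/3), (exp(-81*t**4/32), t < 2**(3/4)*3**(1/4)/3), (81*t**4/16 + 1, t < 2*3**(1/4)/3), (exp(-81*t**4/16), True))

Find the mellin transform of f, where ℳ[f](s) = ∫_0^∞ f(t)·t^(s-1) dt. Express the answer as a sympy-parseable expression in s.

undo the common scale on t: t**4 on [0, 2**(3/4)/2); exp(-t**4/2) on [2**(3/4)/2, 2**(3/4)*3**(1/4)/2); t**4 + 1 on [2**(3/4)*3**(1/4)/2, 3**(1/4)); …
strip the power substitution: t**2 on [0, sqrt(2)/2); exp(-t**2/2) on [sqrt(2)/2, sqrt(6)/2); t**2 + 1 on [sqrt(6)/2, sqrt(3)); …
the power substitution comes off first: t on [0, 1/2); exp(-t/2) on [1/2, 3/2); t + 1 on [3/2, 3); …
summing 4 kernel integrals split by 2**(3/4)/3, 2**(3/4)*3**(1/4)/3, 2*3**(1/4)/3 yields ℳ[f](s)
piece [0, 2**(3/4)/3): integrate 81*t**4/16 against the kernel
on [2**(3/4)/3, 2**(3/4)*3**(1/4)/3) integrate f = exp(-81*t**4/32) against the kernel
for t in [2**(3/4)*3**(1/4)/3, 2*3**(1/4)/3): the term is ∫ (81*t**4/16 + 1)·t^(s-1)
the [2*3**(1/4)/3, ∞) slice contributes ∫ exp(-81*t**4/16)·t^(s-1) dt

2**(3*s/4 - 2)*(2**(s/4)*s*(s + 4)*uppergamma(s/4, 3) + 2**(s/2)*s*(s + 4)*uppergamma(s/4, 1/4) - 2**(s/2)*s*(s + 4)*uppergamma(s/4, 3/4) - 10*3**(s/4)*s - 16*3**(s/4) + 16*6**(s/4)*s + 16*6**(s/4) + 2*s)/(3**s*s*(s + 4))
  Re(s) > -4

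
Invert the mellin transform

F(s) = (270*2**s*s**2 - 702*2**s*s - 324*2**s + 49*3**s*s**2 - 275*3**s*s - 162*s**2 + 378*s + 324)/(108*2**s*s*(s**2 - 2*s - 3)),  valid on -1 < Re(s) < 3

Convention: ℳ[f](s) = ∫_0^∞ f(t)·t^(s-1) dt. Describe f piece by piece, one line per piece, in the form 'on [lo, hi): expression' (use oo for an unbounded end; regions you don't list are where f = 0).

on [0, 1/2): t
on [1/2, 1): 2*t + 1
on [1, 3/2): t/2
on [3/2, oo): t**(-3)

decompose at 1/2, 1, 3/2; ℳ[f](s) sums the 4 pieces' integrals
∫ over [0, 1/2) of t·t^(s-1) joins the sum
for t in [1/2, 1): the term is ∫ (2*t + 1)·t^(s-1)
segment [1, 3/2) carries t/2; integrate it
[3/2, ∞) adds the kernel integral of t**(-3)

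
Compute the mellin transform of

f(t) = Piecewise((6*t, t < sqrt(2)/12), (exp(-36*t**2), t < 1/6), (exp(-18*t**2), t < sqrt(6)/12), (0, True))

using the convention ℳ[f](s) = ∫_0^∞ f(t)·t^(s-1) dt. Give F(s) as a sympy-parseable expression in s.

(sqrt(2)/12)**s*(2**(s/2)*(s + 1)*uppergamma(s/2, 1/2) - 2**(s/2)*(s + 1)*uppergamma(s/2, 1) + 2**s*(s + 1)*uppergamma(s/2, 1/2) - 2**s*(s + 1)*uppergamma(s/2, 3/4) + sqrt(2))/(2*(s + 1))
  Re(s) > -1

the common scale on t comes off first: 3*t on [0, sqrt(2)/6); exp(-9*t**2) on [sqrt(2)/6, 1/3); exp(-9*t**2/2) on [1/3, sqrt(6)/6)
remove the common scale on t first: t on [0, sqrt(2)/2); exp(-t**2) on [sqrt(2)/2, 1); exp(-t**2/2) on [1, sqrt(6)/2)
peel off the power substitution: sqrt(t) on [0, 1/2); exp(-t) on [1/2, 1); exp(-t/2) on [1, 3/2)
treat the 3 regions marked off by sqrt(2)/12, 1/6 separately and sum
on [0, sqrt(2)/12): add ∫ 6*t·t^(s-1) dt
∫ over [sqrt(2)/12, 1/6) of exp(-36*t**2)·t^(s-1) joins the sum
∫ over [1/6, sqrt(6)/12) of exp(-18*t**2)·t^(s-1) joins the sum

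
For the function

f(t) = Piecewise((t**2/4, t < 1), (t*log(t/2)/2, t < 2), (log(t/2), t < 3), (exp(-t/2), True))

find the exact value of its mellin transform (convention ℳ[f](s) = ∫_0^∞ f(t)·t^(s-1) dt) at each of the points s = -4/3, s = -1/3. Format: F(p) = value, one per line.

F(-4/3) = -135*2**(2/3)/64 - 3*log(2)/2 - 3**(2/3)*log(3)/12 - 3**(2/3)/16 + 2**(2/3)*uppergamma(-4/3, 3/2)/4 + 3**(2/3)*log(2)/12 + 39/8
F(-1/3) = -3*3**(2/3) + log(2**(3/4 + 3**(2/3))/3**(3**(2/3))) + 2**(2/3)*uppergamma(-1/3, 3/2)/2 + 51/40 + 27*2**(2/3)/8

back out the common scale on t: t**2 on [0, 1/2); t*log(t) on [1/2, 1); log(t) on [1, 3/2); …
along the cuts 1, 2, 3, ℳ[f](s) splits into 4 integrals
∫ over [0, 1) of t**2/4·t^(s-1) joins the sum
over [1, 2), the kernel integral of t*log(t/2)/2 enters the sum
over [2, 3), the kernel integral of log(t/2) enters the sum
∫ over [3, ∞) of exp(-t/2)·t^(s-1) joins the sum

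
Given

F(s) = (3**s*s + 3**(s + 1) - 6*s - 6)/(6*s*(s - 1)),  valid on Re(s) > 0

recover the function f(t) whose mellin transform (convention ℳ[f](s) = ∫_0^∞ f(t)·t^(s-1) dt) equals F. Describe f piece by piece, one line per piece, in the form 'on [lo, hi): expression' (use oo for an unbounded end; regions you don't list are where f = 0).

on [0, 1): 1/2
on [1, 3): (2 - t/2)/t

peel off the shared t-power: t/2 on [0, 1); 2 - t/2 on [1, 3)
invert the common scale on t to get t on [0, 1/2); 2 - t on [1/2, 3/2)
decompose at 1; ℳ[f](s) sums the 2 pieces' integrals
for t in [0, 1): the term is ∫ 1/2·t^(s-1)
∫ (2 - t/2)/t·t^(s-1) over [1, 3)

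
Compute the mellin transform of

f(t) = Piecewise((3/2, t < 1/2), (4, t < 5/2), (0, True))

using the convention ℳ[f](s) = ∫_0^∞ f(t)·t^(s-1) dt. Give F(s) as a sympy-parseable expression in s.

(8*5**s - 5)/(2*2**s*s)
  Re(s) > 0

treat the 2 regions marked off by 1/2 separately and sum
∫ 3/2·t^(s-1) over [0, 1/2)
on [1/2, 5/2): add ∫ 4·t^(s-1) dt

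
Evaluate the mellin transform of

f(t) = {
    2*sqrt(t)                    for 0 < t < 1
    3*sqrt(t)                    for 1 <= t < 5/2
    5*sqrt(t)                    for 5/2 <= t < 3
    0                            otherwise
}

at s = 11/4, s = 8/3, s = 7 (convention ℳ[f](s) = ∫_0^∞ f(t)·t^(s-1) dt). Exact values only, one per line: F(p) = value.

F(11/4) = -125*2**(3/4)*5**(1/4)/26 - 4/13 + 540*3**(1/4)/13
F(8/3) = -375*2**(5/6)*5**(1/6)/76 - 6/19 + 810*3**(1/6)/19
F(7) = -15625*sqrt(10)/192 - 2/15 + 1458*sqrt(3)

split f at 1, 5/2: ℳ[f](s) collects 3 kernel integrals
∫ over [0, 1) of 2*sqrt(t)·t^(s-1) joins the sum
piece [1, 5/2): integrate 3*sqrt(t) against the kernel
for t in [5/2, 3): the term is ∫ 5*sqrt(t)·t^(s-1)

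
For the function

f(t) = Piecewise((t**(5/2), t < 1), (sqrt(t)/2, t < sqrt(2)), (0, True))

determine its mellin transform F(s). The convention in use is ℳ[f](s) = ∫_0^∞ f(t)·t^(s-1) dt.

(2**(s/2 + 1/4)*(2*s + 5) + 2*s - 3)/((2*s + 1)*(2*s + 5))
  Re(s) > -5/2

peel off the shared t-power: t**2 on [0, 1); 1/2 on [1, sqrt(2))
remove the power substitution first: t on [0, 1); 1/2 on [1, 2)
cuts at 1: linearity sums the 2 kernel integrals
over [0, 1), the kernel integral of t**(5/2) enters the sum
segment 1 to sqrt(2) holds sqrt(t)/2; add its integral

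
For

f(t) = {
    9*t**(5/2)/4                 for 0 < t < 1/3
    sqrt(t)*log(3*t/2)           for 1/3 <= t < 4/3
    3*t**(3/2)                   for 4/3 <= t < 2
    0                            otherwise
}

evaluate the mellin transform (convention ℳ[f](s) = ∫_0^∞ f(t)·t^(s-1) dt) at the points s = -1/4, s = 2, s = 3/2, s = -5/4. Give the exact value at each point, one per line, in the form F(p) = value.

back out the shared t-power: 9*t**2/4 on [0, 1/3); log(3*t/2) on [1/3, 4/3); 3*t on [4/3, 2)
remove the common scale on t first: t**2 on [0, 1/2); log(t) on [1/2, 2); 2*t on [2, 3)
integrate the 3 segments split at 1/3, 4/3, then add the results
∫ 9*t**(5/2)/4·t^(s-1) over [0, 1/3)
∫ sqrt(t)*log(3*t/2)·t^(s-1) over [1/3, 4/3)
segment 4/3 to 2 holds 3*t**(3/2); add its integral

F(-1/4) = 3**(3/4)*(-864*sqrt(2) + log(2**(180 + 180*sqrt(2))) + 216*6**(1/4) + 725)/135
F(2) = sqrt(3)*(-130649 + 41580*log(2) + 194400*sqrt(6))/85050
F(3/2) = 17*log(2)/18 + 2255/432
F(-5/4) = 3**(3/4)*(-200*sqrt(2) - log(2**(15*sqrt(2) + 60)) + 89 + 180*6**(1/4))/45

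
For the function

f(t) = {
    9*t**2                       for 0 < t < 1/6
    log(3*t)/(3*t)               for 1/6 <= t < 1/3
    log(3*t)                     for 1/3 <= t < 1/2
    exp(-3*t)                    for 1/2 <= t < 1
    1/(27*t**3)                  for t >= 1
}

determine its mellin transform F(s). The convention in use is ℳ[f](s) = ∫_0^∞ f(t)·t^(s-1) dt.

(108*2**s*s**2*(s - 3)*(s + 2)*(s**2 - 2*s + 1)*uppergamma(s, 3/2) - 108*2**s*s**2*(s - 3)*(s + 2)*(s**2 - 2*s + 1)*uppergamma(s, 3) - 108*2**s*s**2*(s - 3)*(s + 2) + 108*2**s*(s - 3)*(s + 2)*(s**2 - 2*s + 1) - 108*3**s*s*(s - 3)*(s + 2)*(s**2 - 2*s + 1)*log(2) + 108*3**s*s*(s - 3)*(s + 2)*(s**2 - 2*s + 1)*log(3) - 108*3**s*(s - 3)*(s + 2)*(s**2 - 2*s + 1) - 4*6**s*s**2*(s + 2)*(s**2 - 2*s + 1) + 216*s**3*(s - 3)*(s + 2)*log(2) - 216*s**2*(s - 3)*(s + 2)*log(2) + 216*s**2*(s - 3)*(s + 2) + 27*s**2*(s - 3)*(s**2 - 2*s + 1))/(108*6**s*s**2*(s - 3)*(s + 2)*(s**2 - 2*s + 1))
  -2 < Re(s) < 3

peel off the common scale on t: t**2 on [0, 1/2); log(t)/t on [1/2, 1); log(t) on [1, 3/2); …
cuts at 1/6, 1/3, 1/2, 1: linearity sums the 5 kernel integrals
between 0 and 1/6 the integrand is 9*t**2·t^(s-1)
segment 1/6 to 1/3 holds log(3*t)/(3*t); add its integral
piece [1/3, 1/2): integrate log(3*t) against the kernel
over [1/2, 1), the kernel integral of exp(-3*t) enters the sum
for t in [1, ∞): the term is ∫ 1/(27*t**3)·t^(s-1)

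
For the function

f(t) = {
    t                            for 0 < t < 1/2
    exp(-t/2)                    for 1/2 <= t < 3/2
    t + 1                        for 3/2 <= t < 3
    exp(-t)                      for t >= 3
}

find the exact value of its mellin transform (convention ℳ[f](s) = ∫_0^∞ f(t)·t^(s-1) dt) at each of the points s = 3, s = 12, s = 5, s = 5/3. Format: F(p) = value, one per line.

F(3) = -65*exp(-3/4)/2 + 17*exp(-3) + 41*exp(-1/4)/2 + 215/8
F(12) = -354434904271143*exp(-3/4)/1024 + 35548619933/212992 + 801693126*exp(-3) + 214975636319885*exp(-1/4)/1024
F(5) = -12993*exp(-3/4)/8 + 393*exp(-3) + 80009/480 + 7889*exp(-1/4)/8
F(5/3) = 2**(1/3)*(-279*3**(2/3) - 640*2**(1/3)*uppergamma(5/3, 3/4) + 15 + 160*2**(2/3)*uppergamma(5/3, 3) + 640*2**(1/3)*uppergamma(5/3, 1/4) + 828*6**(2/3))/320

the 4 pieces separated at 1/2, 3/2, 3 each add one integral
∫ over [0, 1/2) of t·t^(s-1) joins the sum
segment 1/2 to 3/2 holds exp(-t/2); add its integral
the [3/2, 3) slice contributes ∫ (t + 1)·t^(s-1) dt
over [3, ∞), the kernel integral of exp(-t) enters the sum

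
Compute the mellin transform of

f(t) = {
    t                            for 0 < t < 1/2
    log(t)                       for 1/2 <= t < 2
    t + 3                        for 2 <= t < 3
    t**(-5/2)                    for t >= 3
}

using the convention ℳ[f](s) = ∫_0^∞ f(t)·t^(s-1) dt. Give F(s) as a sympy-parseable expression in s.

slice at 1/2, 2, 3, transform all 4 pieces, and sum them
segment [0, 1/2) carries t; integrate it
over [1/2, 2), the kernel integral of log(t) enters the sum
the [2, 3) slice contributes ∫ (t + 3)·t^(s-1) dt
segment 3 to ∞ holds t**(-5/2); add its integral

(-270*2**(2*s)*s**2*(2*s - 5) + 54*2**(2*s)*s*(s + 1)*(2*s - 5)*log(2) - 162*2**(2*s)*s*(2*s - 5) - 54*2**(2*s)*(s + 1)*(2*s - 5) - 4*sqrt(3)*6**s*s**2*(s + 1) + 324*6**s*s**2*(2*s - 5) + 162*6**s*s*(2*s - 5) + 27*s**2*(2*s - 5) + 54*s*(s + 1)*(2*s - 5)*log(2) + (2*s - 5)*(54*s + 54))/(54*2**s*s**2*(s + 1)*(2*s - 5))
  -1 < Re(s) < 5/2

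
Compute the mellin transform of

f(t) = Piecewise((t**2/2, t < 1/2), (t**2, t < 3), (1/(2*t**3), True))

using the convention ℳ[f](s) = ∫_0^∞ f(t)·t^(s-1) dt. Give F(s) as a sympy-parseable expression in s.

back out the common scale on t: 2*t**2 on [0, 1/4); 4*t**2 on [1/4, 3/2); 1/(16*t**3) on [3/2, ∞)
remove the shared t-power first: 2*t on [0, 1/4); 4*t on [1/4, 3/2); 1/(16*t**4) on [3/2, ∞)
invert the common scale on t to get t on [0, 1/2); 2*t on [1/2, 3); t**(-4) on [3, ∞)
the 3 pieces separated at 1/2, 3 each add one integral
segment [0, 1/2) carries t**2/2; integrate it
on [1/2, 3) integrate f = t**2 against the kernel
segment [3, ∞) carries 1/(2*t**3); integrate it

(1940*6**s*s - 5840*6**s - 27*s + 81)/(216*2**s*(s**2 - s - 6))
  -2 < Re(s) < 3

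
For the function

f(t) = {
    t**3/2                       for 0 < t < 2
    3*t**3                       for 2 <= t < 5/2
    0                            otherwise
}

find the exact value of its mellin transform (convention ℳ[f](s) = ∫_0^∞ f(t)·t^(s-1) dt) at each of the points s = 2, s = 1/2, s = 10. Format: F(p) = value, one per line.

F(2) = 1363/32
F(1/2) = -40*sqrt(2)/7 + 375*sqrt(10)/56
F(10) = 3494337215/106496

cuts at 2: linearity sums the 2 kernel integrals
on [0, 2): add ∫ t**3/2·t^(s-1) dt
on [2, 5/2) integrate f = 3*t**3 against the kernel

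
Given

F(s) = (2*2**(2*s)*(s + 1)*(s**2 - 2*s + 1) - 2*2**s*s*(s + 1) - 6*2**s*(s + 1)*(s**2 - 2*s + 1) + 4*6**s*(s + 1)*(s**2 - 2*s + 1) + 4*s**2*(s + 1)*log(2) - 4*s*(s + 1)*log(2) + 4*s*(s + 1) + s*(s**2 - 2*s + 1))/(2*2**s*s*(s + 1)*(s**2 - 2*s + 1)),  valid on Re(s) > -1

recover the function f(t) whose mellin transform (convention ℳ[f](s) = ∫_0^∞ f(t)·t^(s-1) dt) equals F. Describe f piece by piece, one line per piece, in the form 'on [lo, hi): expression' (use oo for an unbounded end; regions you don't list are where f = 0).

on [0, 1/2): t
on [1/2, 1): log(t)/t
on [1, 2): 3
on [2, 3): 2

split f at 1/2, 1, 2: ℳ[f](s) collects 4 kernel integrals
segment [0, 1/2) carries t; integrate it
piece [1/2, 1): integrate log(t)/t against the kernel
on [1, 2): add ∫ 3·t^(s-1) dt
between 2 and 3 the integrand is 2·t^(s-1)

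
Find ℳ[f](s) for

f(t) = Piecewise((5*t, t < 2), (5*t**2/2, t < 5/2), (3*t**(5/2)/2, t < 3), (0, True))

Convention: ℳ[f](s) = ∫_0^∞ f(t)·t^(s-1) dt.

f breaks at 2, 5/2 into 3 integrals to sum
on [0, 2): add ∫ 5*t·t^(s-1) dt
for t in [2, 5/2): the term is ∫ 5*t**2/2·t^(s-1)
for t in [5/2, 3): the term is ∫ 3*t**(5/2)/2·t^(s-1)

(-80*2**s*(s + 1)*(2*s + 5) + 80*2**s*(s + 2)*(2*s + 5) - 75*2**(1/2 - s)*5**(s + 1/2)*(s + 1)*(s + 2) + 216*3**(s + 1/2)*(s + 1)*(s + 2) + 125*5**s*(s + 1)*(2*s + 5)/2**s)/(8*(s + 1)*(s + 2)*(2*s + 5))
  Re(s) > -1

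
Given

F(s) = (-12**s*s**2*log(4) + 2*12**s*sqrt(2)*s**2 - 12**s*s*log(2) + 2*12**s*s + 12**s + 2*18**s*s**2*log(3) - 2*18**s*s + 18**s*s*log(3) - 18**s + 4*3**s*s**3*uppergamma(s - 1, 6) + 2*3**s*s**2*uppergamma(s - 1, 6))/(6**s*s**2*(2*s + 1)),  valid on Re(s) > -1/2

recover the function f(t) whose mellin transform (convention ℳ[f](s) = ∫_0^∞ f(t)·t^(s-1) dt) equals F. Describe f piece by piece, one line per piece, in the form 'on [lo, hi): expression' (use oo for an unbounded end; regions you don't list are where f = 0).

on [0, 2): sqrt(t)
on [2, 3): log(t)
on [3, oo): exp(-2*t)/t

undo the shared t-power: t**(3/2) on [0, 2); t*log(t) on [2, 3); exp(-2*t) on [3, ∞)
along the cuts 2, 3, ℳ[f](s) splits into 3 integrals
over [0, 2), the kernel integral of sqrt(t) enters the sum
segment [2, 3) carries log(t); integrate it
for t in [3, ∞): the term is ∫ exp(-2*t)/t·t^(s-1)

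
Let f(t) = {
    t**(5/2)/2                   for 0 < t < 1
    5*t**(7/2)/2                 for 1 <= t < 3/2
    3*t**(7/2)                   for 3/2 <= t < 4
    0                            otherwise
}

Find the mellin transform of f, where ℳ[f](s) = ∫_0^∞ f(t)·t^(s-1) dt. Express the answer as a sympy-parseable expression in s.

(-(3/2)**(s + 7/2)*(2*s + 5) + 6*4**(s + 7/2)*(2*s + 5) - 8*s - 18)/((2*s + 5)*(2*s + 7))
  Re(s) > -5/2

the 3 pieces separated at 1, 3/2 each add one integral
segment [0, 1) carries t**(5/2)/2; integrate it
segment [1, 3/2) carries 5*t**(7/2)/2; integrate it
over [3/2, 4), the kernel integral of 3*t**(7/2) enters the sum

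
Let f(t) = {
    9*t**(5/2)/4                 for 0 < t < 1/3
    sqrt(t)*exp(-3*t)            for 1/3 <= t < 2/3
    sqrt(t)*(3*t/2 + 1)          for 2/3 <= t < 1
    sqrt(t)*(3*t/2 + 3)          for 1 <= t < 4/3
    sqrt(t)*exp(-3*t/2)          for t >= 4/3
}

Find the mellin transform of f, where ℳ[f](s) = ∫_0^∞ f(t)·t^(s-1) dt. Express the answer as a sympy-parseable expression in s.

invert the shared t-power to get 9*t**2/4 on [0, 1/3); exp(-3*t) on [1/3, 2/3); 3*t/2 + 1 on [2/3, 1); …
reversing the common scale on t: t**2 on [0, 1/2); exp(-2*t) on [1/2, 1); t + 1 on [1, 3/2); …
breakpoints 1/3, 2/3, 1, 4/3: one integral from each of the 5 segments
segment [0, 1/3) carries 9*t**(5/2)/4; integrate it
segment [1/3, 2/3) carries sqrt(t)*exp(-3*t); integrate it
over [2/3, 1), the kernel integral of sqrt(t)*(3*t/2 + 1) enters the sum
piece [1, 4/3): integrate sqrt(t)*(3*t/2 + 3) against the kernel
on [4/3, ∞) integrate f = sqrt(t)*exp(-3*t/2) against the kernel

3**(1/2 - s)*(40*2**(2*s)*(2*s + 1)*(2*s + 5) + 48*2**(2*s)*(2*s + 5) + 2*2**(s + 1/2)*(2*s + 1)*(2*s + 3)*(2*s + 5)*uppergamma(s + 1/2, 2) - 8*2**(s + 1/2)*(2*s + 1)*(2*s + 5) - 8*2**(s + 1/2)*(2*s + 5) - 8*3**(s + 1/2)*(2*s + 1)*(2*s + 5) - 16*3**(s + 1/2)*(2*s + 5) + 2*(2*s + 1)*(2*s + 3)*(2*s + 5)*uppergamma(s + 1/2, 1) - 2*(2*s + 1)*(2*s + 3)*(2*s + 5)*uppergamma(s + 1/2, 2) + (2*s + 1)*(2*s + 3))/(6*(2*s + 1)*(2*s + 3)*(2*s + 5))
  Re(s) > -5/2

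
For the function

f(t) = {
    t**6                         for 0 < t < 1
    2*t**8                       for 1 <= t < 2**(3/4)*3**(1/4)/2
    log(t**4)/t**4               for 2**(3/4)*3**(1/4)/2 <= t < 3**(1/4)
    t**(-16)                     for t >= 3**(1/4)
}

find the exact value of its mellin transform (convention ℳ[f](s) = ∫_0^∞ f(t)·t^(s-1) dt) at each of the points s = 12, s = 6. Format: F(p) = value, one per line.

F(12) = 271/720 + log(54**(9/32))
F(6) = -269*sqrt(3)/270 - sqrt(6)*log(3)/4 - 5/84 + sqrt(6)*log(2)/4 + sqrt(3)*log(3)/2 + 83*sqrt(6)/112

peel off the power substitution: t**3 on [0, 1); 2*t**4 on [1, sqrt(6)/2); log(t**2)/t**2 on [sqrt(6)/2, sqrt(3)); …
undo the power substitution: t**(3/2) on [0, 1); 2*t**2 on [1, 3/2); log(t)/t on [3/2, 3); …
breakpoints 1, 2**(3/4)*3**(1/4)/2, 3**(1/4): one integral from each of the 4 segments
over [0, 1), the kernel integral of t**6 enters the sum
[1, 2**(3/4)*3**(1/4)/2) adds the kernel integral of 2*t**8
∫ over [2**(3/4)*3**(1/4)/2, 3**(1/4)) of log(t**4)/t**4·t^(s-1) joins the sum
for t in [3**(1/4), ∞): the term is ∫ t**(-16)·t^(s-1)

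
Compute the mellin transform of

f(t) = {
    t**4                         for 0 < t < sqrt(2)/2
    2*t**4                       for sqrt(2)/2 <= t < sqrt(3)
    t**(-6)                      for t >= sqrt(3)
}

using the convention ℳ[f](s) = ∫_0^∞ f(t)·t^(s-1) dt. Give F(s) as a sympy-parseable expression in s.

(1940*6**(s/2)*s - 11680*6**(s/2) - 27*s + 162)/(108*2**(s/2)*(s**2 - 2*s - 24))
  -4 < Re(s) < 6

invert the power substitution to get t**2 on [0, 1/2); 2*t**2 on [1/2, 3); t**(-3) on [3, ∞)
strip the shared t-power: t on [0, 1/2); 2*t on [1/2, 3); t**(-4) on [3, ∞)
slice at sqrt(2)/2, sqrt(3), transform all 3 pieces, and sum them
∫ t**4·t^(s-1) over [0, sqrt(2)/2)
for t in [sqrt(2)/2, sqrt(3)): the term is ∫ 2*t**4·t^(s-1)
piece [sqrt(3), ∞): integrate t**(-6) against the kernel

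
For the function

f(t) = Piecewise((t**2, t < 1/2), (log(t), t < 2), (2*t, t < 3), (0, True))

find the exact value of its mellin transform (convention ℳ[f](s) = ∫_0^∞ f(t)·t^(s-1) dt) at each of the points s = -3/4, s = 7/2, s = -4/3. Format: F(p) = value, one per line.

F(-3/4) = 2**(3/4)*(-200*sqrt(2) - log(2**(15*sqrt(2) + 60)) + 89 + 180*6**(1/4))/45
F(7/2) = sqrt(2)*(-1204015 + 357588*log(2) + 2794176*sqrt(6))/155232
F(-4/3) = 2**(1/3)*(-64*6**(2/3) - log(2**(12*2**(1/3) + 96)) + 120 + 183*2**(1/3))/64

cuts at 1/2, 2: linearity sums the 3 kernel integrals
the [0, 1/2) slice contributes ∫ t**2·t^(s-1) dt
between 1/2 and 2 the integrand is log(t)·t^(s-1)
∫ over [2, 3) of 2*t·t^(s-1) joins the sum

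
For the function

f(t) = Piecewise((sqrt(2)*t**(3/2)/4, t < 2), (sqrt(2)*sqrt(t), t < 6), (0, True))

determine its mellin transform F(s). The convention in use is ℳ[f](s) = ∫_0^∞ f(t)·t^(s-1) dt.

remove the common scale on t first: t**(3/2) on [0, 1); 2*sqrt(t) on [1, 3)
the 2 pieces separated at 2 each add one integral
∫ over [0, 2) of sqrt(2)*t**(3/2)/4·t^(s-1) joins the sum
between 2 and 6 the integrand is sqrt(2)*sqrt(t)·t^(s-1)

2**s*(4*sqrt(3)*3**s*(2*s + 3) - 4*s - 10)/((2*s + 1)*(2*s + 3))
  Re(s) > -3/2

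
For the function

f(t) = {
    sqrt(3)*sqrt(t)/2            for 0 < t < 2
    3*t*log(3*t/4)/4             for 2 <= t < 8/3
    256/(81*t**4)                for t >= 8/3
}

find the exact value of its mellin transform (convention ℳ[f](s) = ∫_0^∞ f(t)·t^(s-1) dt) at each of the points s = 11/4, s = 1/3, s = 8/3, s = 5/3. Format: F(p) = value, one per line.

F(11/4) = -8*2**(3/4)*log(3)/5 - 5312*6**(1/4)/6075 + 32*2**(3/4)/75 + 8*2**(3/4)*log(2)/5 + 16*2**(1/4)*sqrt(3)/13 + 2048*6**(1/4)*log(2)/405
F(1/3) = -65*3**(2/3)/88 + log(2**(9*2**(1/3)/8 + 3**(2/3))/3**(9*2**(1/3)/8)) + 27*2**(1/3)/32 + 3*2**(5/6)*sqrt(3)/5
F(8/3) = -18*2**(2/3)*log(3)/11 - 1052*3**(1/3)/1089 + 54*2**(2/3)/121 + 18*2**(2/3)*log(2)/11 + 24*2**(1/6)*sqrt(3)/19 + 512*3**(1/3)*log(2)/99
F(5/3) = -9*2**(2/3)*log(3)/8 - 19*3**(1/3)/21 + 27*2**(2/3)/64 + 9*2**(2/3)*log(2)/8 + 12*2**(1/6)*sqrt(3)/13 + 8*3**(1/3)*log(2)/3

back out the common scale on t: sqrt(2)*sqrt(t)/2 on [0, 3); t*log(t/2)/2 on [3, 4); 16/t**4 on [4, ∞)
back out the common scale on t: sqrt(t) on [0, 3/2); t*log(t) on [3/2, 2); t**(-4) on [2, ∞)
slice at 2, 8/3, transform all 3 pieces, and sum them
for t in [0, 2): the term is ∫ sqrt(3)*sqrt(t)/2·t^(s-1)
[2, 8/3) adds the kernel integral of 3*t*log(3*t/4)/4
over [8/3, ∞), the kernel integral of 256/(81*t**4) enters the sum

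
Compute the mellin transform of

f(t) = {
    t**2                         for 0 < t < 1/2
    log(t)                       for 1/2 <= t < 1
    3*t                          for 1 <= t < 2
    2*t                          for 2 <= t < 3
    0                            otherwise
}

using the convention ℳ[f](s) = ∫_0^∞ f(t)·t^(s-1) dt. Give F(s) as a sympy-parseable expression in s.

the shared t-power comes off first: t on [0, 1/2); log(t)/t on [1/2, 1); 3 on [1, 2); …
breakpoints 1/2, 1, 2: one integral from each of the 4 segments
for t in [0, 1/2): the term is ∫ t**2·t^(s-1)
on [1/2, 1): add ∫ log(t)·t^(s-1) dt
for t in [1, 2): the term is ∫ 3*t·t^(s-1)
piece [2, 3): integrate 2*t against the kernel

(8*2**(2*s)*s**3 + 16*2**(2*s)*s**2 - 12*2**s*s**3 - 28*2**s*s**2 - 12*2**s*s - 8*2**s + 24*6**s*s**3 + 48*6**s*s**2 + s**3 + 4*s**3*log(2) + 5*s**2 + 12*s**2*log(2) + 8*s*log(2) + 12*s + 8)/(4*2**s*s**2*(s**2 + 3*s + 2))
  Re(s) > -2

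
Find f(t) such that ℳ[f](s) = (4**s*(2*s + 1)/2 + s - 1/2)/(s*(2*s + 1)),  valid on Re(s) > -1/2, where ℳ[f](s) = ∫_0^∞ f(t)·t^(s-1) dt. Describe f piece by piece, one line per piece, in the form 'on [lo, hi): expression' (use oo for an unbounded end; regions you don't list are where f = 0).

invert the power substitution to get t on [0, 1); 1/2 on [1, 2)
split f at 1: ℳ[f](s) collects 2 kernel integrals
on [0, 1) integrate f = sqrt(t) against the kernel
segment 1 to 4 holds 1/2; add its integral

on [0, 1): sqrt(t)
on [1, 4): 1/2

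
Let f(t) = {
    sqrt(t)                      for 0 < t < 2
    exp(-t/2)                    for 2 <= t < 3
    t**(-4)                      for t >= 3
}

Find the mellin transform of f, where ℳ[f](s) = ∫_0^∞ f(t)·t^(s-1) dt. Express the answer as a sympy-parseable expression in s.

(2**s*(s - 4)*(2*s + 1)*uppergamma(s, 1) - 2**s*(s - 4)*(2*s + 1)*uppergamma(s, 3/2) + 2*2**(s + 1/2)*(s - 4) - 3**s*(2*s + 1)/81)/((s - 4)*(2*s + 1))
  -1/2 < Re(s) < 4

along the cuts 2, 3, ℳ[f](s) splits into 3 integrals
∫ sqrt(t)·t^(s-1) over [0, 2)
the [2, 3) slice contributes ∫ exp(-t/2)·t^(s-1) dt
the [3, ∞) slice contributes ∫ t**(-4)·t^(s-1) dt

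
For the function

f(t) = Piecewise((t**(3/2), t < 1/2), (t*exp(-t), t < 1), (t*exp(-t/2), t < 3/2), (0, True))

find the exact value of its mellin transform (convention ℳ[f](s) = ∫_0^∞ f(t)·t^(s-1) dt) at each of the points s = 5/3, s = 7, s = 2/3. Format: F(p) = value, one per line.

F(5/3) = -4*2**(2/3)*uppergamma(8/3, 3/4) - uppergamma(8/3, 1) + 3*2**(5/6)/152 + uppergamma(8/3, 1/2) + 4*2**(2/3)*uppergamma(8/3, 1/2)
F(7) = -174811815*exp(-3/4)/64 - 13700*exp(-1) + sqrt(2)/4352 + 273351111*exp(-1/2)/128
F(2/3) = -2*2**(2/3)*uppergamma(5/3, 3/4) - uppergamma(5/3, 1) + 3*2**(5/6)/52 + uppergamma(5/3, 1/2) + 2*2**(2/3)*uppergamma(5/3, 1/2)

back out the shared t-power: sqrt(t) on [0, 1/2); exp(-t) on [1/2, 1); exp(-t/2) on [1, 3/2)
treat the 3 regions marked off by 1/2, 1 separately and sum
piece [0, 1/2): integrate t**(3/2) against the kernel
∫ over [1/2, 1) of t*exp(-t)·t^(s-1) joins the sum
segment [1, 3/2) carries t*exp(-t/2); integrate it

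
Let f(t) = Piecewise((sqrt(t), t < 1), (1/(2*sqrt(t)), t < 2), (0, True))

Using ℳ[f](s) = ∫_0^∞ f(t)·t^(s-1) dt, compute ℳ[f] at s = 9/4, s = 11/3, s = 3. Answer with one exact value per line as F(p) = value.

reversing the power substitution: t on [0, 1); 1/(2*t) on [1, sqrt(2))
invert the shared t-power to get t**2 on [0, 1); 1/2 on [1, sqrt(2))
remove the power substitution first: t on [0, 1); 1/2 on [1, 2)
along the cuts 1, ℳ[f](s) splits into 2 integrals
segment [0, 1) carries sqrt(t); integrate it
on [1, 2) integrate f = 1/(2*sqrt(t)) against the kernel

F(9/4) = 6/77 + 4*2**(3/4)/7
F(11/3) = 39/475 + 24*2**(1/6)/19
F(3) = 3/35 + 4*sqrt(2)/5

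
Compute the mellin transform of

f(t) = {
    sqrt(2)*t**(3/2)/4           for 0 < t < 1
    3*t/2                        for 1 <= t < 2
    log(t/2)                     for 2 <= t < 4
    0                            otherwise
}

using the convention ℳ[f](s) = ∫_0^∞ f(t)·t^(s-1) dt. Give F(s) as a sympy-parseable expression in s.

(2**(2*s)*s*(s + 1)*(2*s + 3)*log(4) - 2*2**(2*s)*(s + 1)*(2*s + 3) + 6*2**s*s**2*(2*s + 3) + 2*2**s*(s + 1)*(2*s + 3) + sqrt(2)*s**2*(s + 1) - 3*s**2*(2*s + 3))/(2*s**2*(s + 1)*(2*s + 3))
  Re(s) > -3/2

invert the common scale on t to get t**(3/2) on [0, 1/2); 3*t on [1/2, 1); log(t) on [1, 2)
the 3 pieces separated at 1, 2 each add one integral
for t in [0, 1): the term is ∫ sqrt(2)*t**(3/2)/4·t^(s-1)
between 1 and 2 the integrand is 3*t/2·t^(s-1)
for t in [2, 4): the term is ∫ log(t/2)·t^(s-1)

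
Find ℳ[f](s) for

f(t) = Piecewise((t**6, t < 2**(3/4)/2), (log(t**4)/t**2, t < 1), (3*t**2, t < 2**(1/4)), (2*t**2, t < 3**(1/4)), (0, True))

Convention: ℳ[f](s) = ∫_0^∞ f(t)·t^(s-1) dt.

2**(-s/4 - 3/2)*(-3*2**(s/4 + 3/2)*(s + 6)*(8*s - (s + 2)**2) + 2**(s/4 + 7/2)*(s + 2)*(s + 6) + 2**(s/2 + 2)*(s + 6)*(8*s - (s + 2)**2) + 4*6**(s/4 + 1/2)*(s + 6)*(8*s - (s + 2)**2) - 4*(s + 2)**2*(s + 6)*log(2) - 16*(s + 2)*(s + 6) + 16*(s + 2)*(s + 6)*log(2) + (s + 2)*(8*s - (s + 2)**2))/((s + 2)*(s + 6)*(8*s - (s + 2)**2))
  Re(s) > -6

the shared t-power comes off first: t**4 on [0, 2**(3/4)/2); log(t**4)/t**4 on [2**(3/4)/2, 1); 3 on [1, 2**(1/4)); …
peel off the power substitution: t**2 on [0, sqrt(2)/2); log(t**2)/t**2 on [sqrt(2)/2, 1); 3 on [1, sqrt(2)); …
the power substitution comes off first: t on [0, 1/2); log(t)/t on [1/2, 1); 3 on [1, 2); …
integrate the 4 segments split at 2**(3/4)/2, 1, 2**(1/4), then add the results
for t in [0, 2**(3/4)/2): the term is ∫ t**6·t^(s-1)
over [2**(3/4)/2, 1), the kernel integral of log(t**4)/t**2 enters the sum
segment [1, 2**(1/4)) carries 3*t**2; integrate it
segment [2**(1/4), 3**(1/4)) carries 2*t**2; integrate it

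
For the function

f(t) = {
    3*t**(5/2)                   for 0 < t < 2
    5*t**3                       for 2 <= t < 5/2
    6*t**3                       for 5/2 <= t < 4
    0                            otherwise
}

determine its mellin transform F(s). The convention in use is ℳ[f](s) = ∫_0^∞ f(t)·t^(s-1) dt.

(3072*2**(2*s)*(2*s + 5) - 320*2**s*(2*s + 5) + 192*2**(s + 1/2)*(s + 3) - 125*(5/2)**s*(2*s + 5))/(8*(s + 3)*(2*s + 5))
  Re(s) > -5/2

summing 3 kernel integrals split by 2, 5/2 yields ℳ[f](s)
over [0, 2), the kernel integral of 3*t**(5/2) enters the sum
over [2, 5/2), the kernel integral of 5*t**3 enters the sum
on [5/2, 4): add ∫ 6*t**3·t^(s-1) dt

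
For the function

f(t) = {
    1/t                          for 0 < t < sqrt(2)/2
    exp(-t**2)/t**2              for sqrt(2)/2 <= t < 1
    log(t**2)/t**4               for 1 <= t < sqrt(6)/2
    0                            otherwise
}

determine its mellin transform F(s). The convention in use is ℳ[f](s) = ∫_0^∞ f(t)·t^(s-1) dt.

back out the power substitution: 1/sqrt(t) on [0, 1/2); exp(-t)/t on [1/2, 1); log(t)/t**2 on [1, 3/2)
peel off the shared t-power: sqrt(t) on [0, 1/2); exp(-t) on [1/2, 1); log(t)/t on [1, 3/2)
summing 3 kernel integrals split by sqrt(2)/2, 1 yields ℳ[f](s)
∫ 1/t·t^(s-1) over [0, sqrt(2)/2)
the [sqrt(2)/2, 1) slice contributes ∫ exp(-t**2)/t**2·t^(s-1) dt
on [1, sqrt(6)/2): add ∫ log(t**2)/t**4·t^(s-1) dt

(sqrt(2)/2)**s*(9*2**(s/2)*(s - 1)*(-4*s + (s - 2)**2 + 12)*uppergamma(s/2 - 1, 1/2) - 9*2**(s/2)*(s - 1)*(-4*s + (s - 2)**2 + 12)*uppergamma(s/2 - 1, 1) + 36*2**(s/2)*(s - 1) + 16*3**(s/2)*(1 - s) + 3**(s/2)*(s - 2)*(s - 1)*(-8*log(2) + 8*log(3)) + 3**(s/2)*(s - 1)*(-16*log(3) + 16*log(2)) + 18*sqrt(2)*(-4*s + (s - 2)**2 + 12))/(18*(s - 1)*(-4*s + (s - 2)**2 + 12))
  Re(s) > 1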